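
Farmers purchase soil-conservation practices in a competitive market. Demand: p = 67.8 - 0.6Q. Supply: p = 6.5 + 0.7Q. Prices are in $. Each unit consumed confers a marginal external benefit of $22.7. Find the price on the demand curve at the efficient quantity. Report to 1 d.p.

P = $29.0

Social marginal benefit = demand + MEB = 90.5 - 0.6Q.
Set SMB = MC: 90.5 - 0.6Q = 6.5 + 0.7Q → Q* = 64.6154.
Consumer price on the demand curve at Q*: 67.8 − 0.6×64.6154 = 29.0308.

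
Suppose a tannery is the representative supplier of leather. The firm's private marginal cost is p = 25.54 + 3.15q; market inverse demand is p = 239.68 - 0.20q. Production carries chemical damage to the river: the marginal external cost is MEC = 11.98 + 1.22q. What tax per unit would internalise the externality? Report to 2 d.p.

tax = 65.95 per unit

Social marginal cost = private MC + MEC = 37.52 + 4.37q.
Set SMC = demand: 37.52 + 4.37q = 239.68 - 0.20q → q* = 44.2363.
The Pigouvian tax equals MEC at q*: 11.98 + 1.22×44.2363 = 65.9483.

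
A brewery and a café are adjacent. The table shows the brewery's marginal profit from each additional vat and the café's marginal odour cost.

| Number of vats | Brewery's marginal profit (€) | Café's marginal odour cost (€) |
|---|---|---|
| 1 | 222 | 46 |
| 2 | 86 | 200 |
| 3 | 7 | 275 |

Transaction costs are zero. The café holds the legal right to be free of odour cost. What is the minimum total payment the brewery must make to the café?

Efficient level: marginal profit ≥ marginal odour cost through level 1, so k* = 1.
With the café holding the right, the brewery must at least compensate total damage at k*: 46 = 46.

€46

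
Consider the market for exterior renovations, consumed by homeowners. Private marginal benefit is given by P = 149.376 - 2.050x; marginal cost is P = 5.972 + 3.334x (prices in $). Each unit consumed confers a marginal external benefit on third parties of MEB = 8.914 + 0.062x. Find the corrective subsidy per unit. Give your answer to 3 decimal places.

subsidy = $10.688 per unit

Social marginal benefit = demand + MEB = 158.290 - 1.988x.
Set SMB = MC: 158.290 - 1.988x = 5.972 + 3.334x → x* = 28.6204.
The Pigouvian subsidy equals MEB at x*: 8.914 + 0.062×28.6204 = 10.6885.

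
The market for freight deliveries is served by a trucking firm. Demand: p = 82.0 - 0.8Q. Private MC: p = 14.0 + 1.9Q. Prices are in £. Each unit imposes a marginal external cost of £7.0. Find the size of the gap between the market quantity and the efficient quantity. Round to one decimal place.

2.6 units

Market equilibrium (private): 14.0 + 1.9Q = 82.0 - 0.8Q → Q_m = 25.1852.
Social marginal cost = private MC + MEC = 21.0 + 1.9Q.
Set SMC = demand: 21.0 + 1.9Q = 82.0 - 0.8Q → Q* = 22.5926.
Gap = |25.1852 − 22.5926| = 2.5926.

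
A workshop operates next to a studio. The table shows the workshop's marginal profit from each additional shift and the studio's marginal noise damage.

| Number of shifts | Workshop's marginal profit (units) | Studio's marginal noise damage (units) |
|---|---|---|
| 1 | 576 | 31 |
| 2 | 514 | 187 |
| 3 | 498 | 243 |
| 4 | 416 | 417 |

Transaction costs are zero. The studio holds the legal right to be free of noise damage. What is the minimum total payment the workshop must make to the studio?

461

Efficient level: marginal profit ≥ marginal noise damage through level 3, so k* = 3.
With the studio holding the right, the workshop must at least compensate total damage at k*: 31 + 187 + 243 = 461.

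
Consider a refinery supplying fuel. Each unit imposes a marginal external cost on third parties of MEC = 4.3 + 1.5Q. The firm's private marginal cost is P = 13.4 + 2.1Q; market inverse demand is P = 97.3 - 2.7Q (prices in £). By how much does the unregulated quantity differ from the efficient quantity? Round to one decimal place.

Market equilibrium (private): 13.4 + 2.1Q = 97.3 - 2.7Q → Q_m = 17.4792.
Social marginal cost = private MC + MEC = 17.7 + 3.6Q.
Set SMC = demand: 17.7 + 3.6Q = 97.3 - 2.7Q → Q* = 12.6349.
Gap = |17.4792 − 12.6349| = 4.8443.

4.8 units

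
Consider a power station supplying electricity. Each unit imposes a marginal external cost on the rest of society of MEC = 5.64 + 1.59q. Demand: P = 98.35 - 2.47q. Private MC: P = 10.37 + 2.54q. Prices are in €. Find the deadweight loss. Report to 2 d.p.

DWL = €85.33

Market equilibrium (private): 10.37 + 2.54q = 98.35 - 2.47q → q_m = 17.5609.
Social marginal cost = private MC + MEC = 16.01 + 4.13q.
Set SMC = demand: 16.01 + 4.13q = 98.35 - 2.47q → q* = 12.4758.
The welfare-loss triangle has base |q_m − q*| and height MEC(q_m) (the vertical gap between SMC and demand is zero at q* and MEC at q_m).
DWL = ½ × 5.0851 × 33.5618 = 85.3326.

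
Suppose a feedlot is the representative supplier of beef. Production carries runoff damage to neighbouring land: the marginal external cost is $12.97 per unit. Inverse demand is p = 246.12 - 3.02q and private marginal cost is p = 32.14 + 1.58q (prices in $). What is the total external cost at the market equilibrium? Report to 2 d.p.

$603.33

Market equilibrium (private): 32.14 + 1.58q = 246.12 - 3.02q → q_m = 46.5174.
Total external cost = MEC × q_m = 12.97 × 46.5174 = 603.3307.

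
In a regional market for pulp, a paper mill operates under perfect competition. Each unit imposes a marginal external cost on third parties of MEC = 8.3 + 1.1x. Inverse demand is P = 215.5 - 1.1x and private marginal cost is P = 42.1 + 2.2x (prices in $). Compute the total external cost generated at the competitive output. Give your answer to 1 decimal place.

Market equilibrium (private): 42.1 + 2.2x = 215.5 - 1.1x → x_m = 52.5455.
Total external cost = ∫₀^{x_m} (8.3 + 1.1x) dx = 8.3×52.5455 + ½×1.1×52.5455² = 1954.6939.

$1954.7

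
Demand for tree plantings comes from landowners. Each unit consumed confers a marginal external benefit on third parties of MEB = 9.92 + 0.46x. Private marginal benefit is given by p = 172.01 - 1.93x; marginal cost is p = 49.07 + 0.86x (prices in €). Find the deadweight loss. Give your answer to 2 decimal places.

DWL = €195.58

Market equilibrium (private): 49.07 + 0.86x = 172.01 - 1.93x → x_m = 44.0645.
Social marginal benefit = demand + MEB = 181.93 - 1.47x.
Set SMB = MC: 181.93 - 1.47x = 49.07 + 0.86x → x* = 57.0215.
Between x* and x_m the wedge SMB − MC runs linearly from 0 to MEB(x_m), so the loss is a triangle.
DWL = ½ × 12.9570 × 30.1897 = 195.5840.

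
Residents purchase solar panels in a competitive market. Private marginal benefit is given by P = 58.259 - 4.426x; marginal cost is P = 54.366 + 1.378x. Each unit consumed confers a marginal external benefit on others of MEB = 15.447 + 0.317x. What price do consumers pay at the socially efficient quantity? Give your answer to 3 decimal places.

Social marginal benefit = demand + MEB = 73.706 - 4.109x.
Set SMB = MC: 73.706 - 4.109x = 54.366 + 1.378x → x* = 3.5247.
Consumer price on the demand curve at x*: 58.259 − 4.426×3.5247 = 42.6587.

P = 42.659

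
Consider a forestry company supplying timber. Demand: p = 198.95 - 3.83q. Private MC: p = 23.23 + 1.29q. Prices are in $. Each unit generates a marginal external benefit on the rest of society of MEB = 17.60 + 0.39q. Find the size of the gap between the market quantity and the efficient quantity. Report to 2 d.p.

Market equilibrium (private): 23.23 + 1.29q = 198.95 - 3.83q → q_m = 34.3203.
Social marginal cost = private MC − MEB = 5.63 + 0.90q.
Set SMC = demand: 5.63 + 0.90q = 198.95 - 3.83q → q* = 40.8710.
Gap = |34.3203 − 40.8710| = 6.5507.

6.55 units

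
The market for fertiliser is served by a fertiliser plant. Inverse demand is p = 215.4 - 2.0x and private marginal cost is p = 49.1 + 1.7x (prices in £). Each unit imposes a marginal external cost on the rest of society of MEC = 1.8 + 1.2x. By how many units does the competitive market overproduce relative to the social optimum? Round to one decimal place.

Market equilibrium (private): 49.1 + 1.7x = 215.4 - 2.0x → x_m = 44.9459.
Social marginal cost = private MC + MEC = 50.9 + 2.9x.
Set SMC = demand: 50.9 + 2.9x = 215.4 - 2.0x → x* = 33.5714.
Gap = |44.9459 − 33.5714| = 11.3745.

11.4 units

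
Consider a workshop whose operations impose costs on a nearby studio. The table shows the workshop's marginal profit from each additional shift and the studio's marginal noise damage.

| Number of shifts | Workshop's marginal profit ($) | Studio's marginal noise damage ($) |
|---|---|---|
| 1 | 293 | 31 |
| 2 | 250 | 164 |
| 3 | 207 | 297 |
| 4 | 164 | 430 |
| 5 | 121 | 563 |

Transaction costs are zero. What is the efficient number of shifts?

Bargaining reaches the level where marginal profit last exceeds marginal noise damage.
That holds through level 2 (250 ≥ 164) but not at 3 (207 < 297).

2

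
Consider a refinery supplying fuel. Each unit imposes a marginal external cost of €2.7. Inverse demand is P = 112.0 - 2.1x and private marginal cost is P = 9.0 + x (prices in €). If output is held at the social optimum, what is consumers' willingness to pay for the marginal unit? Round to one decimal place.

P = €44.1

Social marginal cost = private MC + MEC = 11.7 + x.
Set SMC = demand: 11.7 + x = 112.0 - 2.1x → x* = 32.3548.
Consumer price on the demand curve at x*: 112.0 − 2.1×32.3548 = 44.0549.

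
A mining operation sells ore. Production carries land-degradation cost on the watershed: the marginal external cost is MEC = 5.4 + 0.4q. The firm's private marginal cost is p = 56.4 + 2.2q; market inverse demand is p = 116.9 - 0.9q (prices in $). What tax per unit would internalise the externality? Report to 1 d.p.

Social marginal cost = private MC + MEC = 61.8 + 2.6q.
Set SMC = demand: 61.8 + 2.6q = 116.9 - 0.9q → q* = 15.7429.
The Pigouvian tax equals MEC at q*: 5.4 + 0.4×15.7429 = 11.6972.

tax = $11.7 per unit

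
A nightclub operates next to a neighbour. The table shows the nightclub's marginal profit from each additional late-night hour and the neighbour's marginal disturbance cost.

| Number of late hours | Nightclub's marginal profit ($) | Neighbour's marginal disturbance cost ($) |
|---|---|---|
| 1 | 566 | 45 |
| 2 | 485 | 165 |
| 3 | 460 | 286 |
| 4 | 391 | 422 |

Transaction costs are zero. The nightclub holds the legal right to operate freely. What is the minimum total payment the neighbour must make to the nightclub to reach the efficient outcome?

$391

Left alone the nightclub would choose level 4 (marginal profit stays positive).
Efficient level: k* = 3 (marginal profit ≥ marginal disturbance cost through 3).
The neighbour must at least cover the nightclub's forgone profit from cutting 4→3: 391 = 391.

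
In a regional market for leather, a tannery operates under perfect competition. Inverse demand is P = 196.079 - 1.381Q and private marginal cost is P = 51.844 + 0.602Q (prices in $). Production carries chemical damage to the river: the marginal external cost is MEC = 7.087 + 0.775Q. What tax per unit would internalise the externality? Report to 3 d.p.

Social marginal cost = private MC + MEC = 58.931 + 1.377Q.
Set SMC = demand: 58.931 + 1.377Q = 196.079 - 1.381Q → Q* = 49.7273.
The Pigouvian tax equals MEC at Q*: 7.087 + 0.775×49.7273 = 45.6257.

tax = $45.626 per unit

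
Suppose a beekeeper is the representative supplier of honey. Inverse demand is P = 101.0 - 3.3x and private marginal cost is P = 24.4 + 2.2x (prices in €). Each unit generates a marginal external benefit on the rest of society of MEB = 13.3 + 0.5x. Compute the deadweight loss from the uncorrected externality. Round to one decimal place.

DWL = €41.1

Market equilibrium (private): 24.4 + 2.2x = 101.0 - 3.3x → x_m = 13.9273.
Social marginal cost = private MC − MEB = 11.1 + 1.7x.
Set SMC = demand: 11.1 + 1.7x = 101.0 - 3.3x → x* = 17.9800.
The loss is the area between SMC and demand from x* to x_m; with linear curves that's a triangle of height MEB(x_m).
DWL = ½ × 4.0527 × 20.2636 = 41.0611.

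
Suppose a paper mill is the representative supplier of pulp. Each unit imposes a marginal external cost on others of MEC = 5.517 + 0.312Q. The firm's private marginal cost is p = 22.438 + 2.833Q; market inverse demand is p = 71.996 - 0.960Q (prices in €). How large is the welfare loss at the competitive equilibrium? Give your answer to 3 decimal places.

DWL = €11.210

Market equilibrium (private): 22.438 + 2.833Q = 71.996 - 0.960Q → Q_m = 13.0656.
Social marginal cost = private MC + MEC = 27.955 + 3.145Q.
Set SMC = demand: 27.955 + 3.145Q = 71.996 - 0.960Q → Q* = 10.7286.
Height of the DWL triangle at Q_m is SMC(Q_m) − demand(Q_m) = MEC(Q_m) = 9.5935.
DWL = ½ × 2.3370 × 9.5935 = 11.2100.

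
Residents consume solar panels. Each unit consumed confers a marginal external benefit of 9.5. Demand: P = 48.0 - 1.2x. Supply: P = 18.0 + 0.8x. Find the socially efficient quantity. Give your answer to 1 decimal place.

x* = 19.8

Social marginal benefit = demand + MEB = 57.5 - 1.2x.
Set SMB = MC: 57.5 - 1.2x = 18.0 + 0.8x → x* = 19.7500.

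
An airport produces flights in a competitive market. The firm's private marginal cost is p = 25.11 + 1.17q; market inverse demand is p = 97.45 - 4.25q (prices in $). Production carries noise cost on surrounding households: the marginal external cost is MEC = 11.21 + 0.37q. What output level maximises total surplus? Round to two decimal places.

Social marginal cost = private MC + MEC = 36.32 + 1.54q.
Set SMC = demand: 36.32 + 1.54q = 97.45 - 4.25q → q* = 10.5579.

q* = 10.56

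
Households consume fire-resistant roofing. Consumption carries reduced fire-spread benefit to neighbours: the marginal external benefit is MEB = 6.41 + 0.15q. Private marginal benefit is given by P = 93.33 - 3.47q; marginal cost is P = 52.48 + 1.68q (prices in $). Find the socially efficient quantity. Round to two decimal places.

q* = 9.45

Social marginal benefit = demand + MEB = 99.74 - 3.32q.
Set SMB = MC: 99.74 - 3.32q = 52.48 + 1.68q → q* = 9.4520.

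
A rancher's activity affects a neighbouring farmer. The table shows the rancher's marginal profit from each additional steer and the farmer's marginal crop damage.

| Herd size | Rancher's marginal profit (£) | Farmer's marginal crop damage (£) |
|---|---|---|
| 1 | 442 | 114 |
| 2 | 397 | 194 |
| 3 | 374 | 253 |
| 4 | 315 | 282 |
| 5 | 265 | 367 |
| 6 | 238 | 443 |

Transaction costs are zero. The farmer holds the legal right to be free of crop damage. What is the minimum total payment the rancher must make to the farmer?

£843

Efficient level: marginal profit ≥ marginal crop damage through level 4, so k* = 4.
With the farmer holding the right, the rancher must at least compensate total damage at k*: 114 + 194 + 253 + 282 = 843.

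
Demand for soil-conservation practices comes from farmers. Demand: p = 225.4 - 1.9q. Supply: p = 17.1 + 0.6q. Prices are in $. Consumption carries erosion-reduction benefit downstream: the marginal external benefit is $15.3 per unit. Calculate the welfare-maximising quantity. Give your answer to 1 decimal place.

q* = 89.4

Social marginal benefit = demand + MEB = 240.7 - 1.9q.
Set SMB = MC: 240.7 - 1.9q = 17.1 + 0.6q → q* = 89.4400.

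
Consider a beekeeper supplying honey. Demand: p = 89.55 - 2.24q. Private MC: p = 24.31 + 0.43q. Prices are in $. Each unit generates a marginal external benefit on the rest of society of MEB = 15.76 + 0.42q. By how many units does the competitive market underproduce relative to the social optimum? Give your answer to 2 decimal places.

11.57 units

Market equilibrium (private): 24.31 + 0.43q = 89.55 - 2.24q → q_m = 24.4345.
Social marginal cost = private MC − MEB = 8.55 + 0.01q.
Set SMC = demand: 8.55 + 0.01q = 89.55 - 2.24q → q* = 36.0000.
Gap = |24.4345 − 36.0000| = 11.5655.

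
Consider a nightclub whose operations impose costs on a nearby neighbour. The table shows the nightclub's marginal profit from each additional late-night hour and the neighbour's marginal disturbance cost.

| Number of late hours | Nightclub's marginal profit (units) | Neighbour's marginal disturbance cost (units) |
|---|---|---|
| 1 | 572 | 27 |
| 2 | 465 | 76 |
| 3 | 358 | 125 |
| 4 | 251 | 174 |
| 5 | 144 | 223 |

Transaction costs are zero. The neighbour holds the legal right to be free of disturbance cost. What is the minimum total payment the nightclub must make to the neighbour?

402

Efficient level: marginal profit ≥ marginal disturbance cost through level 4, so k* = 4.
With the neighbour holding the right, the nightclub must at least compensate total damage at k*: 27 + 76 + 125 + 174 = 402.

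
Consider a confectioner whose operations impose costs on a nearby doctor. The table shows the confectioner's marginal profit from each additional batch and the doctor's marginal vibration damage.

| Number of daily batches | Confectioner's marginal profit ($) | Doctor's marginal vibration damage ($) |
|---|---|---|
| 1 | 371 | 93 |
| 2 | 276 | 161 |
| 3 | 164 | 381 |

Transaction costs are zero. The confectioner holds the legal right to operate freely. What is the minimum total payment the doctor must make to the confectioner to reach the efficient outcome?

Left alone the confectioner would choose level 3 (marginal profit stays positive).
Efficient level: k* = 2 (marginal profit ≥ marginal vibration damage through 2).
The doctor must at least cover the confectioner's forgone profit from cutting 3→2: 164 = 164.

$164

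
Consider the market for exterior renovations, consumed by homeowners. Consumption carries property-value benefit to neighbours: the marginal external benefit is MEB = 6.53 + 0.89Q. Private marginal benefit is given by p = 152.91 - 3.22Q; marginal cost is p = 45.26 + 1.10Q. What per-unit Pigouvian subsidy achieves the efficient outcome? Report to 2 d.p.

subsidy = 36.16 per unit

Social marginal benefit = demand + MEB = 159.44 - 2.33Q.
Set SMB = MC: 159.44 - 2.33Q = 45.26 + 1.10Q → Q* = 33.2886.
The Pigouvian subsidy equals MEB at Q*: 6.53 + 0.89×33.2886 = 36.1569.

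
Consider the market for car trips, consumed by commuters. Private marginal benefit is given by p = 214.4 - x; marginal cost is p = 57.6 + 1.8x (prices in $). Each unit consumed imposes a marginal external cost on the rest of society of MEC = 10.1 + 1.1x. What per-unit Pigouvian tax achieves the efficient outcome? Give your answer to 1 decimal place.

tax = $51.5 per unit

Social marginal benefit = demand − MEC = 204.3 - 2.1x.
Set SMB = MC: 204.3 - 2.1x = 57.6 + 1.8x → x* = 37.6154.
The Pigouvian tax equals MEC at x*: 10.1 + 1.1×37.6154 = 51.4769.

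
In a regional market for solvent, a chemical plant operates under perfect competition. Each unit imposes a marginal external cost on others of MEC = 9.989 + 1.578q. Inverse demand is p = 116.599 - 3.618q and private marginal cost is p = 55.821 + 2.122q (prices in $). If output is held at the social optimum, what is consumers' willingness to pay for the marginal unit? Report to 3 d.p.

Social marginal cost = private MC + MEC = 65.810 + 3.700q.
Set SMC = demand: 65.810 + 3.700q = 116.599 - 3.618q → q* = 6.9403.
Consumer price on the demand curve at q*: 116.599 − 3.618×6.9403 = 91.4890.

P = $91.489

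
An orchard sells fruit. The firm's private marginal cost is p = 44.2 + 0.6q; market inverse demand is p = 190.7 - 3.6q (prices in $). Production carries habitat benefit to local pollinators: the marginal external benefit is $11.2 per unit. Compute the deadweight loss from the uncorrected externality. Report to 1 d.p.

Market equilibrium (private): 44.2 + 0.6q = 190.7 - 3.6q → q_m = 34.8810.
Social marginal cost = private MC − MEB = 33.0 + 0.6q.
Set SMC = demand: 33.0 + 0.6q = 190.7 - 3.6q → q* = 37.5476.
Height of the DWL triangle at q_m is demand(q_m) − SMC(q_m) = MEB(q_m) = 11.2000.
DWL = ½ × 2.6666 × 11.2000 = 14.9330.

DWL = $14.9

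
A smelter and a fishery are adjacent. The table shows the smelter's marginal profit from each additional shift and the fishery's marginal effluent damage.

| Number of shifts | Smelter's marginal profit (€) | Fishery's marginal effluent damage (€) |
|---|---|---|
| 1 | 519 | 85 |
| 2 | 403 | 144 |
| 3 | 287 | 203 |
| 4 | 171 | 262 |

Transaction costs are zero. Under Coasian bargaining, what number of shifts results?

3

Bargaining reaches the level where marginal profit last exceeds marginal effluent damage.
That holds through level 3 (287 ≥ 203) but not at 4 (171 < 262).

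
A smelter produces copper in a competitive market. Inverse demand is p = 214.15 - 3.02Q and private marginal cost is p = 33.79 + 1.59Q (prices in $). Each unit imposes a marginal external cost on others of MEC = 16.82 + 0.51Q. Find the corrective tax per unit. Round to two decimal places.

tax = $33.11 per unit

Social marginal cost = private MC + MEC = 50.61 + 2.10Q.
Set SMC = demand: 50.61 + 2.10Q = 214.15 - 3.02Q → Q* = 31.9414.
The Pigouvian tax equals MEC at Q*: 16.82 + 0.51×31.9414 = 33.1101.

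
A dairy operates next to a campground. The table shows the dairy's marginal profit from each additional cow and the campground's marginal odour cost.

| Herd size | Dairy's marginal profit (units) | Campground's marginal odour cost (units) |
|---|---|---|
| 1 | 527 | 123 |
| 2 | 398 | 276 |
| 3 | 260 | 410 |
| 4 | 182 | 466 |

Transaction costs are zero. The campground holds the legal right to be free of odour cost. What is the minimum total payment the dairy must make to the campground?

399

Efficient level: marginal profit ≥ marginal odour cost through level 2, so k* = 2.
With the campground holding the right, the dairy must at least compensate total damage at k*: 123 + 276 = 399.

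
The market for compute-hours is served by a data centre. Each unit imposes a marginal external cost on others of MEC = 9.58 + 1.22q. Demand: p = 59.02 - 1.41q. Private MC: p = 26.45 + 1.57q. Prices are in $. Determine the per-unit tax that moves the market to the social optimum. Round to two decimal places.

tax = $16.26 per unit

Social marginal cost = private MC + MEC = 36.03 + 2.79q.
Set SMC = demand: 36.03 + 2.79q = 59.02 - 1.41q → q* = 5.4738.
The Pigouvian tax equals MEC at q*: 9.58 + 1.22×5.4738 = 16.2580.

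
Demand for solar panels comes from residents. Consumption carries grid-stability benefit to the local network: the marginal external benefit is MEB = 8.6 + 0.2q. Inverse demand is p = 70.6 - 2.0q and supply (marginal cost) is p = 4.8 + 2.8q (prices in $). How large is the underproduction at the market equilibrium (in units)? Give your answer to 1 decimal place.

Market equilibrium (private): 4.8 + 2.8q = 70.6 - 2.0q → q_m = 13.7083.
Social marginal benefit = demand + MEB = 79.2 - 1.8q.
Set SMB = MC: 79.2 - 1.8q = 4.8 + 2.8q → q* = 16.1739.
Gap = |13.7083 − 16.1739| = 2.4656.

2.5 units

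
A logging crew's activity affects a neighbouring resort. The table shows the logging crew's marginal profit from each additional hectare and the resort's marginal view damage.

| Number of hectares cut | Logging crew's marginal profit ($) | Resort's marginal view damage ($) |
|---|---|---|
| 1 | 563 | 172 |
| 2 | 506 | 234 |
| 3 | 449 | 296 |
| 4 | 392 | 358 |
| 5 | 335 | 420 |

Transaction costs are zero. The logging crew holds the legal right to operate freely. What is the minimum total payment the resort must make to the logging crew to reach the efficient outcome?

$335

Left alone the logging crew would choose level 5 (marginal profit stays positive).
Efficient level: k* = 4 (marginal profit ≥ marginal view damage through 4).
The resort must at least cover the logging crew's forgone profit from cutting 5→4: 335 = 335.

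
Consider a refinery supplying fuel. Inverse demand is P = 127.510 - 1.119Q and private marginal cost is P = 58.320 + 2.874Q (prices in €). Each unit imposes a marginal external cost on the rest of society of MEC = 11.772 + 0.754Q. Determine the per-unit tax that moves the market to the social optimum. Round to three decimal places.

tax = €20.892 per unit

Social marginal cost = private MC + MEC = 70.092 + 3.628Q.
Set SMC = demand: 70.092 + 3.628Q = 127.510 - 1.119Q → Q* = 12.0956.
The Pigouvian tax equals MEC at Q*: 11.772 + 0.754×12.0956 = 20.8921.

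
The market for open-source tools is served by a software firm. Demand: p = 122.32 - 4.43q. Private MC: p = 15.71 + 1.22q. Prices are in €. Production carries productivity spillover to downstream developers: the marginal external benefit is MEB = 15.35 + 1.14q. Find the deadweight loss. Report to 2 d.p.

Market equilibrium (private): 15.71 + 1.22q = 122.32 - 4.43q → q_m = 18.8690.
Social marginal cost = private MC − MEB = 0.36 + 0.08q.
Set SMC = demand: 0.36 + 0.08q = 122.32 - 4.43q → q* = 27.0421.
The loss is the area between SMC and demand from q* to q_m; with linear curves that's a triangle of height MEB(q_m).
DWL = ½ × 8.1731 × 36.8607 = 150.6331.

DWL = €150.63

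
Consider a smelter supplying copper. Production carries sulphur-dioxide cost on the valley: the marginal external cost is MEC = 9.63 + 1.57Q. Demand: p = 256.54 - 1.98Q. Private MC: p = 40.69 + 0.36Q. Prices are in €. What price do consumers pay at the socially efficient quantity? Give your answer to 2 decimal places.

Social marginal cost = private MC + MEC = 50.32 + 1.93Q.
Set SMC = demand: 50.32 + 1.93Q = 256.54 - 1.98Q → Q* = 52.7417.
Consumer price on the demand curve at Q*: 256.54 − 1.98×52.7417 = 152.1114.

P = €152.11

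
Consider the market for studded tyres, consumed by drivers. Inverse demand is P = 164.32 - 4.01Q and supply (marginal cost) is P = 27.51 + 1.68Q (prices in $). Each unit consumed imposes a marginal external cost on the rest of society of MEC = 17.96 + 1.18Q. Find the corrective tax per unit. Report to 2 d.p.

Social marginal benefit = demand − MEC = 146.36 - 5.19Q.
Set SMB = MC: 146.36 - 5.19Q = 27.51 + 1.68Q → Q* = 17.2999.
The Pigouvian tax equals MEC at Q*: 17.96 + 1.18×17.2999 = 38.3739.

tax = $38.37 per unit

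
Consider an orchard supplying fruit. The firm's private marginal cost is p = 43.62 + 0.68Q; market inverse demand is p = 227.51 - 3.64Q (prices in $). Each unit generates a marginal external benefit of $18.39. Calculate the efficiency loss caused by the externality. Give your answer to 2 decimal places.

Market equilibrium (private): 43.62 + 0.68Q = 227.51 - 3.64Q → Q_m = 42.5671.
Social marginal cost = private MC − MEB = 25.23 + 0.68Q.
Set SMC = demand: 25.23 + 0.68Q = 227.51 - 3.64Q → Q* = 46.8241.
Height of the DWL triangle at Q_m is demand(Q_m) − SMC(Q_m) = MEB(Q_m) = 18.3900.
DWL = ½ × 4.2570 × 18.3900 = 39.1431.

DWL = $39.14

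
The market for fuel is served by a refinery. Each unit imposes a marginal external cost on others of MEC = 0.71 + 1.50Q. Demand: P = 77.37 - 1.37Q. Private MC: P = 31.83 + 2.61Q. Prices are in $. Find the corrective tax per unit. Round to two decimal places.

tax = $12.98 per unit

Social marginal cost = private MC + MEC = 32.54 + 4.11Q.
Set SMC = demand: 32.54 + 4.11Q = 77.37 - 1.37Q → Q* = 8.1807.
The Pigouvian tax equals MEC at Q*: 0.71 + 1.50×8.1807 = 12.9811.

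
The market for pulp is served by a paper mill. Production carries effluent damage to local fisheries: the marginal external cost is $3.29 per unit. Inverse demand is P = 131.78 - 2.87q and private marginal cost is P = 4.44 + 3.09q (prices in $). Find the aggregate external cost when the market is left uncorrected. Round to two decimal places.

Market equilibrium (private): 4.44 + 3.09q = 131.78 - 2.87q → q_m = 21.3658.
Total external cost = MEC × q_m = 3.29 × 21.3658 = 70.2935.

$70.29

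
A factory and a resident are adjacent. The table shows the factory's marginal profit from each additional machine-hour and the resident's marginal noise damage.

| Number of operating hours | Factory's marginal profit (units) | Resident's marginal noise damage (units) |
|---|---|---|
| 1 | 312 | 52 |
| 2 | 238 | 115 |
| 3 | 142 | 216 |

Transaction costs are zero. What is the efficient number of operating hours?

Bargaining reaches the level where marginal profit last exceeds marginal noise damage.
That holds through level 2 (238 ≥ 115) but not at 3 (142 < 216).

2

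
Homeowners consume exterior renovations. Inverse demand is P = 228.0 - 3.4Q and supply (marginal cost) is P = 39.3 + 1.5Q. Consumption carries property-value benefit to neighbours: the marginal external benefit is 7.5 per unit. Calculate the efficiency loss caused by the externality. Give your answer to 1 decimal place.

Market equilibrium (private): 39.3 + 1.5Q = 228.0 - 3.4Q → Q_m = 38.5102.
Social marginal benefit = demand + MEB = 235.5 - 3.4Q.
Set SMB = MC: 235.5 - 3.4Q = 39.3 + 1.5Q → Q* = 40.0408.
Between Q* and Q_m the wedge SMB − MC runs linearly from 0 to MEB(Q_m), so the loss is a triangle.
DWL = ½ × 1.5306 × 7.5000 = 5.7398.

DWL = 5.7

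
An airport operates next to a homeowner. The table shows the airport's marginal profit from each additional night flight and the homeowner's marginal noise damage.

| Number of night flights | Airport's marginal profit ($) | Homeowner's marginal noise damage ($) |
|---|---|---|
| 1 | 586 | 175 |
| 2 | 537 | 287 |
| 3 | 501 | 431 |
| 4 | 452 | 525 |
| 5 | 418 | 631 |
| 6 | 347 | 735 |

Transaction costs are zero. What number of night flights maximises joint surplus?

Bargaining reaches the level where marginal profit last exceeds marginal noise damage.
That holds through level 3 (501 ≥ 431) but not at 4 (452 < 525).

3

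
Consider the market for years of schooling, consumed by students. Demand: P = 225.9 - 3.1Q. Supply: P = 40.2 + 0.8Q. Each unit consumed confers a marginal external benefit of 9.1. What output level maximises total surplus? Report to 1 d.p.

Social marginal benefit = demand + MEB = 235.0 - 3.1Q.
Set SMB = MC: 235.0 - 3.1Q = 40.2 + 0.8Q → Q* = 49.9487.

Q* = 49.9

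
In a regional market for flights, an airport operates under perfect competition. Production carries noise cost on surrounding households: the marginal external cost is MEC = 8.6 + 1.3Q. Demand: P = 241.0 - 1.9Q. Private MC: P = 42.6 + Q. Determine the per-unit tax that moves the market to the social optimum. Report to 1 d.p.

tax = 67.3 per unit

Social marginal cost = private MC + MEC = 51.2 + 2.3Q.
Set SMC = demand: 51.2 + 2.3Q = 241.0 - 1.9Q → Q* = 45.1905.
The Pigouvian tax equals MEC at Q*: 8.6 + 1.3×45.1905 = 67.3477.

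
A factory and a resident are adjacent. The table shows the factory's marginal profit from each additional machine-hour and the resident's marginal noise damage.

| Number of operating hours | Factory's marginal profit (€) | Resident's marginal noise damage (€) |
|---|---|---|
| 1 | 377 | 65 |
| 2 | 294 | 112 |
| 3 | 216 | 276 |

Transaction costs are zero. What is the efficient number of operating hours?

Bargaining reaches the level where marginal profit last exceeds marginal noise damage.
That holds through level 2 (294 ≥ 112) but not at 3 (216 < 276).

2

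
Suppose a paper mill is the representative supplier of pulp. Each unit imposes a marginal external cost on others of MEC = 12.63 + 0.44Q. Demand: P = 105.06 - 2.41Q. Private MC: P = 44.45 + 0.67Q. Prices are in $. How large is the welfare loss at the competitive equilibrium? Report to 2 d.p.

DWL = $64.38

Market equilibrium (private): 44.45 + 0.67Q = 105.06 - 2.41Q → Q_m = 19.6786.
Social marginal cost = private MC + MEC = 57.08 + 1.11Q.
Set SMC = demand: 57.08 + 1.11Q = 105.06 - 2.41Q → Q* = 13.6307.
The welfare-loss triangle has base |Q_m − Q*| and height MEC(Q_m) (the vertical gap between SMC and demand is zero at Q* and MEC at Q_m).
DWL = ½ × 6.0479 × 21.2886 = 64.3757.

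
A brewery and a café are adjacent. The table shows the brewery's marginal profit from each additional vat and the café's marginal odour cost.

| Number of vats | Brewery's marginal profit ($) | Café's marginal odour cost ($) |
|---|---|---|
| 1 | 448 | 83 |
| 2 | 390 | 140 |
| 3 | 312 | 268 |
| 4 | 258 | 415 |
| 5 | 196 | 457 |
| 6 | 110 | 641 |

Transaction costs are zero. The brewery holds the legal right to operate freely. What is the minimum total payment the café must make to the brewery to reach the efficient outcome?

$564

Left alone the brewery would choose level 6 (marginal profit stays positive).
Efficient level: k* = 3 (marginal profit ≥ marginal odour cost through 3).
The café must at least cover the brewery's forgone profit from cutting 6→3: 258 + 196 + 110 = 564.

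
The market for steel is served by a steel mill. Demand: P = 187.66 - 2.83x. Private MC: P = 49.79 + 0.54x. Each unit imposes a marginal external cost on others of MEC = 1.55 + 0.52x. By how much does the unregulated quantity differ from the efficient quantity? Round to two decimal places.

5.87 units

Market equilibrium (private): 49.79 + 0.54x = 187.66 - 2.83x → x_m = 40.9110.
Social marginal cost = private MC + MEC = 51.34 + 1.06x.
Set SMC = demand: 51.34 + 1.06x = 187.66 - 2.83x → x* = 35.0437.
Gap = |40.9110 − 35.0437| = 5.8673.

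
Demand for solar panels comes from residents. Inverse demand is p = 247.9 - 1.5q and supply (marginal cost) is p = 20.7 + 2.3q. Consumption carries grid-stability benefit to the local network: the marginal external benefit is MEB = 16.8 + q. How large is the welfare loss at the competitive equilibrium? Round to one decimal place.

Market equilibrium (private): 20.7 + 2.3q = 247.9 - 1.5q → q_m = 59.7895.
Social marginal benefit = demand + MEB = 264.7 - 0.5q.
Set SMB = MC: 264.7 - 0.5q = 20.7 + 2.3q → q* = 87.1429.
Height of the DWL triangle at q_m is SMB(q_m) − MC(q_m) = MEB(q_m) = 76.5895.
DWL = ½ × 27.3534 × 76.5895 = 1047.4916.

DWL = 1047.5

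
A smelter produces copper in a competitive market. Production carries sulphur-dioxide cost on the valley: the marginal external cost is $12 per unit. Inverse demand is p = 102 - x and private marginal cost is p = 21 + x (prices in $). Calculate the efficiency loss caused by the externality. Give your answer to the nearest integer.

Market equilibrium (private): 21 + x = 102 - x → x_m = 40.5000.
Social marginal cost = private MC + MEC = 33 + x.
Set SMC = demand: 33 + x = 102 - x → x* = 34.5000.
Between x* and x_m the wedge SMC − demand runs linearly from 0 to MEC(x_m), so the loss is a triangle.
DWL = ½ × 6.0000 × 12.0000 = 36.0000.

DWL = $36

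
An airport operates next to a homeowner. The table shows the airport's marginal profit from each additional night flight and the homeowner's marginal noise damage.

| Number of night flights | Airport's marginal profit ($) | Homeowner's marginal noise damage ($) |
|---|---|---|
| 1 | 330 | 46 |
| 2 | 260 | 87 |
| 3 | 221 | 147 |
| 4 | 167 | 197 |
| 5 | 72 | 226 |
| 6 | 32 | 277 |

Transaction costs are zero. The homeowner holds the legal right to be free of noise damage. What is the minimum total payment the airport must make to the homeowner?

Efficient level: marginal profit ≥ marginal noise damage through level 3, so k* = 3.
With the homeowner holding the right, the airport must at least compensate total damage at k*: 46 + 87 + 147 = 280.

$280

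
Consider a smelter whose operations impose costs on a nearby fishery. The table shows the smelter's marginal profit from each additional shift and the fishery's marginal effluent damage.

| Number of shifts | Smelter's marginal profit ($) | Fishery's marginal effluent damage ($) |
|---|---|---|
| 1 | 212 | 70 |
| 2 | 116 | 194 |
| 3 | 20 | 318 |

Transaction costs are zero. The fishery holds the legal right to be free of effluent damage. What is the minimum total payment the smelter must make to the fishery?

Efficient level: marginal profit ≥ marginal effluent damage through level 1, so k* = 1.
With the fishery holding the right, the smelter must at least compensate total damage at k*: 70 = 70.

$70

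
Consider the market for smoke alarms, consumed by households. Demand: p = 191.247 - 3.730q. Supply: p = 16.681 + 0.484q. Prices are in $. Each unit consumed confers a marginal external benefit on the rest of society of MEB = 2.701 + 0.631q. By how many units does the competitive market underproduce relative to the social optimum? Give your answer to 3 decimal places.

Market equilibrium (private): 16.681 + 0.484q = 191.247 - 3.730q → q_m = 41.4252.
Social marginal benefit = demand + MEB = 193.948 - 3.099q.
Set SMB = MC: 193.948 - 3.099q = 16.681 + 0.484q → q* = 49.4745.
Gap = |41.4252 − 49.4745| = 8.0493.

8.049 units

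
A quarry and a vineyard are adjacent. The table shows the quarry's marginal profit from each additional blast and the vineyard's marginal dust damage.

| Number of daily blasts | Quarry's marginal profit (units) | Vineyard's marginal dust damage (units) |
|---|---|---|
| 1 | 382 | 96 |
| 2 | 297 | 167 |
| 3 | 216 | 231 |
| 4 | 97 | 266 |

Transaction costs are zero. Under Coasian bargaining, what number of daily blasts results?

2

Bargaining reaches the level where marginal profit last exceeds marginal dust damage.
That holds through level 2 (297 ≥ 167) but not at 3 (216 < 231).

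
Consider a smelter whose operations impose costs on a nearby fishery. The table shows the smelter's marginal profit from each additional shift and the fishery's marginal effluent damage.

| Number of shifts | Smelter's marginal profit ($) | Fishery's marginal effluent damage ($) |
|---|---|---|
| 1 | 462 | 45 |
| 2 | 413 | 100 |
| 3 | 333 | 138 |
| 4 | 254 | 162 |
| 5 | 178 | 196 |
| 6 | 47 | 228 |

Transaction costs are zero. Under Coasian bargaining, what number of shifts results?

4

Bargaining reaches the level where marginal profit last exceeds marginal effluent damage.
That holds through level 4 (254 ≥ 162) but not at 5 (178 < 196).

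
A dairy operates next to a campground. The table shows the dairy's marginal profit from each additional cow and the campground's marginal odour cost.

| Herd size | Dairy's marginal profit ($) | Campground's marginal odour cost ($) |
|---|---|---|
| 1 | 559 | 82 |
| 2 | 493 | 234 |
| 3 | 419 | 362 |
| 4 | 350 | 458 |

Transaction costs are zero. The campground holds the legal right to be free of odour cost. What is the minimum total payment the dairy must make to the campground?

$678

Efficient level: marginal profit ≥ marginal odour cost through level 3, so k* = 3.
With the campground holding the right, the dairy must at least compensate total damage at k*: 82 + 234 + 362 = 678.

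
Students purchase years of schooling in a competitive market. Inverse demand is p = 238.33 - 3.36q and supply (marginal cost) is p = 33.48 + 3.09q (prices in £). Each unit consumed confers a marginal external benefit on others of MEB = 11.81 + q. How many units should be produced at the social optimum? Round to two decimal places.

Social marginal benefit = demand + MEB = 250.14 - 2.36q.
Set SMB = MC: 250.14 - 2.36q = 33.48 + 3.09q → q* = 39.7541.

q* = 39.75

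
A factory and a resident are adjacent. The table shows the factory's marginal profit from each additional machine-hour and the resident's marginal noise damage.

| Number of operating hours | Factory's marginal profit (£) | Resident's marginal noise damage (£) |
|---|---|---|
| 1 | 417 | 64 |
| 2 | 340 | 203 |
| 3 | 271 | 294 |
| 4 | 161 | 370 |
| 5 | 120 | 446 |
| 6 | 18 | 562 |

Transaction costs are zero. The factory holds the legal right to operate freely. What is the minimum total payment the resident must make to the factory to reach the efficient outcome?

£570

Left alone the factory would choose level 6 (marginal profit stays positive).
Efficient level: k* = 2 (marginal profit ≥ marginal noise damage through 2).
The resident must at least cover the factory's forgone profit from cutting 6→2: 271 + 161 + 120 + 18 = 570.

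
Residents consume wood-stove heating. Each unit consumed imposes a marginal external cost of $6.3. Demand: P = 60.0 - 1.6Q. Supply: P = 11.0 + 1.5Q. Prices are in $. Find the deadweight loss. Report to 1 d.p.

DWL = $6.4

Market equilibrium (private): 11.0 + 1.5Q = 60.0 - 1.6Q → Q_m = 15.8065.
Social marginal benefit = demand − MEC = 53.7 - 1.6Q.
Set SMB = MC: 53.7 - 1.6Q = 11.0 + 1.5Q → Q* = 13.7742.
The welfare-loss triangle has base |Q_m − Q*| and height MEC(Q_m) (the vertical gap between SMB and MC is zero at Q* and MEC at Q_m).
DWL = ½ × 2.0323 × 6.3000 = 6.4017.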